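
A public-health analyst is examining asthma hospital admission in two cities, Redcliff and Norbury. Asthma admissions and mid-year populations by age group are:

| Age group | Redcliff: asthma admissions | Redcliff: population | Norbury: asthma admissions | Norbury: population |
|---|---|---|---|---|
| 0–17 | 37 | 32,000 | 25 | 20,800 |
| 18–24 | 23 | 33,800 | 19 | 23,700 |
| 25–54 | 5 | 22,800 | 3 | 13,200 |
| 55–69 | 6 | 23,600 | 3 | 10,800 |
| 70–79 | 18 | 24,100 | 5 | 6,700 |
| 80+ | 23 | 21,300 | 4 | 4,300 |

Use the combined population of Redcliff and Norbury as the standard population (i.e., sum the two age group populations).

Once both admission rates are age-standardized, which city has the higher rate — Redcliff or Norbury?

Age-specific rates per 10,000 for Redcliff: 11.56, 6.80, 2.19, 2.54, 7.47, 10.80.
For Norbury: 12.02, 8.02, 2.27, 2.78, 7.46, 9.30.
Combined standard total = 237,100; weights = 0.2227, 0.2425, 0.1518, 0.1451, 0.1299, 0.1080.
Redcliff: 0.2227×11.56 + 0.2425×6.80 + 0.1518×2.19 + 0.1451×2.54 + 0.1299×7.47 + 0.1080×10.80 = 7.0631 per 10,000.
Norbury: 0.2227×12.02 + 0.2425×8.02 + 0.1518×2.27 + 0.1451×2.78 + 0.1299×7.46 + 0.1080×9.30 = 7.3427 per 10,000.

Norbury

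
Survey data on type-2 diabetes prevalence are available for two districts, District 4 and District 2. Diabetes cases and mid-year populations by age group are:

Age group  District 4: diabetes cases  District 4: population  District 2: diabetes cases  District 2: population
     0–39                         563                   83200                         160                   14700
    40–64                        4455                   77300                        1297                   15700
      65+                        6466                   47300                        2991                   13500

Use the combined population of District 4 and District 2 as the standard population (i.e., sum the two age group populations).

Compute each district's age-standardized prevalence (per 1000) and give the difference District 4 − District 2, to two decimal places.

-31.33

Age-specific rates per 1000 for District 4: 6.767, 57.633, 136.702.
For District 2: 10.884, 82.611, 221.556.
Combined standard total = 251700; weights = 0.3890, 0.3695, 0.2416.
District 4: 0.3890×6.767 + 0.3695×57.633 + 0.2416×136.702 = 56.9479 per 1000.
District 2: 0.3890×10.884 + 0.3695×82.611 + 0.2416×221.556 = 88.2758 per 1000.
Difference = 56.9479 − 88.2758 = -31.3279.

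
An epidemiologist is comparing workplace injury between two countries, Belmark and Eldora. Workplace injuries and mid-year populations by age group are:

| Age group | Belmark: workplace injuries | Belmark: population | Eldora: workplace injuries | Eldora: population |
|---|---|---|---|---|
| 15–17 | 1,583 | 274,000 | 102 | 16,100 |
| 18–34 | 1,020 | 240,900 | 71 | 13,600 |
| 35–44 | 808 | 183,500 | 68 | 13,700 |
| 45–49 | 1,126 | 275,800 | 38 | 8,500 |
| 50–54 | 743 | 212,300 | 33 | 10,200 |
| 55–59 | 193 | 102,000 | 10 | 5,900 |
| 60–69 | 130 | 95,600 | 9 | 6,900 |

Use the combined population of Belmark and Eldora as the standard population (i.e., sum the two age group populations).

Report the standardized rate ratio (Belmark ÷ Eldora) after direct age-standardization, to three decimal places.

0.915

Age-specific rates per 10,000 for Belmark: 57.77, 42.34, 44.03, 40.83, 35.00, 18.92, 13.60.
For Eldora: 63.35, 52.21, 49.64, 44.71, 32.35, 16.95, 13.04.
Combined standard total = 1,459,000; weights = 0.1988, 0.1744, 0.1352, 0.1949, 0.1525, 0.0740, 0.0703.
Belmark: 0.1988×57.77 + 0.1744×42.34 + 0.1352×44.03 + 0.1949×40.83 + 0.1525×35.00 + 0.0740×18.92 + 0.0703×13.60 = 40.4720 per 10,000.
Eldora: 0.1988×63.35 + 0.1744×52.21 + 0.1352×49.64 + 0.1949×44.71 + 0.1525×32.35 + 0.0740×16.95 + 0.0703×13.04 = 44.2273 per 10,000.
Ratio = 40.4720 ÷ 44.2273 = 0.91509.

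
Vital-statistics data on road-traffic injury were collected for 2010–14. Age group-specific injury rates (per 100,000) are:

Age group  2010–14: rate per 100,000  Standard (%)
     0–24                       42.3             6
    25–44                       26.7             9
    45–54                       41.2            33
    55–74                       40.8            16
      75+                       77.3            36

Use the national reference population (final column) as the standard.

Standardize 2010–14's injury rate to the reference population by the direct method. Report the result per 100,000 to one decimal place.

Standard weights: 0.06, 0.09, 0.33, 0.16, 0.36.
Standardized rate: 0.0600×42.3 + 0.0900×26.7 + 0.3300×41.2 + 0.1600×40.8 + 0.3600×77.3 = 52.8930 per 100,000.

52.9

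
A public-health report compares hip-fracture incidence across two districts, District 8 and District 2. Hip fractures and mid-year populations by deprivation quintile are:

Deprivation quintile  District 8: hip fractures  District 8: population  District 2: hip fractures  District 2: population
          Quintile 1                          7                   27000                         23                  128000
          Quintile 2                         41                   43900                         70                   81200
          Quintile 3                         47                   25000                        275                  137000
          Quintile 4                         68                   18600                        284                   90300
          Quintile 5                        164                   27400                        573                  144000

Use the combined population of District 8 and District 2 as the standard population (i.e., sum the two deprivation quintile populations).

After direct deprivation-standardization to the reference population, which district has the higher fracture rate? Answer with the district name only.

District 8

Deprivation-specific rates per 100000 for District 8: 25.93, 93.39, 188.00, 365.59, 598.54.
For District 2: 17.97, 86.21, 200.73, 314.51, 397.92.
Combined standard total = 722400; weights = 0.2146, 0.1732, 0.2243, 0.1507, 0.2373.
District 8: 0.2146×25.93 + 0.1732×93.39 + 0.2243×188.00 + 0.1507×365.59 + 0.2373×598.54 = 261.0199 per 100000.
District 2: 0.2146×17.97 + 0.1732×86.21 + 0.2243×200.73 + 0.1507×314.51 + 0.2373×397.92 = 205.6210 per 100000.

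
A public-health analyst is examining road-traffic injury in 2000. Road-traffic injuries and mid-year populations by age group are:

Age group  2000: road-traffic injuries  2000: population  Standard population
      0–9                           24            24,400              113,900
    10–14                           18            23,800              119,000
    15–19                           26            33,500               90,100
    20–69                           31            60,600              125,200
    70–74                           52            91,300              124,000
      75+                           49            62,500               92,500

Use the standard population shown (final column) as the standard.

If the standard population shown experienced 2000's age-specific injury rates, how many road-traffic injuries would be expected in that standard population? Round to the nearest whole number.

Age-specific rates per 100,000 for 2000: 98.36, 75.63, 77.61, 51.16, 56.96, 78.40.
Expected road-traffic injuries = Σ (standard pop × age-specific rate ÷ 100,000)
= 113,900×98.36/100,000 + 119,000×75.63/100,000 + 90,100×77.61/100,000 + 125,200×51.16/100,000 + 124,000×56.96/100,000 + 92,500×78.40/100,000
= 112.03 + 90.00 + 69.93 + 64.05 + 70.62 + 72.52 = 479.15.

479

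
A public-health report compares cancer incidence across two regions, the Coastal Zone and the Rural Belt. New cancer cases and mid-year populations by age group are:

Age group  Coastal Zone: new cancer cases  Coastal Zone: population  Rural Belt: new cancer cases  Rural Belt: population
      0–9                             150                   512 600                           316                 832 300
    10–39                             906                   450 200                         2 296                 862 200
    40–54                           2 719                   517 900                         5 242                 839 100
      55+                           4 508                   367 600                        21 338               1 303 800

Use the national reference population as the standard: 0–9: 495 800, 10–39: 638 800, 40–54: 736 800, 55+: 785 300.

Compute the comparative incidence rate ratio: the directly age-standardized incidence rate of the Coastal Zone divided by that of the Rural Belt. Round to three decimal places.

0.772

Age-specific rates per 100 000 for the Coastal Zone: 29.26, 201.24, 525.00, 1226.33.
For the Rural Belt: 37.97, 266.30, 624.72, 1636.60.
Standard total = 2 656 700; weights = 0.1866, 0.2404, 0.2773, 0.2956.
The Coastal Zone: 0.1866×29.26 + 0.2404×201.24 + 0.2773×525.00 + 0.2956×1226.33 = 561.9475 per 100 000.
The Rural Belt: 0.1866×37.97 + 0.2404×266.30 + 0.2773×624.72 + 0.2956×1636.60 = 728.1393 per 100 000.
Ratio = 561.9475 ÷ 728.1393 = 0.77176.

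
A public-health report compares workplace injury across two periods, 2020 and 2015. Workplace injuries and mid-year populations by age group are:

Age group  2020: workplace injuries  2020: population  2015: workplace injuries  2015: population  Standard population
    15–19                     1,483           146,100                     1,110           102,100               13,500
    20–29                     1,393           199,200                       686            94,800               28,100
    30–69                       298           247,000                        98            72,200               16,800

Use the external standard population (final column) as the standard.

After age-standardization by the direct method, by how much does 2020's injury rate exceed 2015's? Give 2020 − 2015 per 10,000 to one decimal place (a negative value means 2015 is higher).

-3.3

Age-specific rates per 10,000 for 2020: 101.51, 69.93, 12.06.
For 2015: 108.72, 72.36, 13.57.
Standard total = 58,400; weights = 0.2312, 0.4812, 0.2877.
2020: 0.2312×101.51 + 0.4812×69.93 + 0.2877×12.06 = 60.5829 per 10,000.
2015: 0.2312×108.72 + 0.4812×72.36 + 0.2877×13.57 = 63.8546 per 10,000.
Difference = 60.5829 − 63.8546 = -3.2717.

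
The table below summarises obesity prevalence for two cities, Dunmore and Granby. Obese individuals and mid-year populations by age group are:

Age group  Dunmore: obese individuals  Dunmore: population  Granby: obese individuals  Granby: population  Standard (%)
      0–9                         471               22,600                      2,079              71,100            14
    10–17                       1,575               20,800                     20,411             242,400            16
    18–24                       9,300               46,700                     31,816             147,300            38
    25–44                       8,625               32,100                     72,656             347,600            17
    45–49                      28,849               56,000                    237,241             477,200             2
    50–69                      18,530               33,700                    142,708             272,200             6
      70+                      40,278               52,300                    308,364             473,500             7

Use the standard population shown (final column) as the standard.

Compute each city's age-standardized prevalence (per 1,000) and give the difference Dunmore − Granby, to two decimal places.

Age-specific rates per 1,000 for Dunmore: 20.841, 75.721, 199.143, 268.692, 515.161, 549.852, 770.134.
For Granby: 29.241, 84.204, 215.995, 209.022, 497.152, 524.276, 651.244.
Standard weights: 0.14, 0.16, 0.38, 0.17, 0.02, 0.06, 0.07.
Dunmore: 0.1400×20.841 + 0.1600×75.721 + 0.3800×199.143 + 0.1700×268.692 + 0.0200×515.161 + 0.0600×549.852 + 0.0700×770.134 = 233.5889 per 1,000.
Granby: 0.1400×29.241 + 0.1600×84.204 + 0.3800×215.995 + 0.1700×209.022 + 0.0200×497.152 + 0.0600×524.276 + 0.0700×651.244 = 222.1646 per 1,000.
Difference = 233.5889 − 222.1646 = 11.4242.

11.42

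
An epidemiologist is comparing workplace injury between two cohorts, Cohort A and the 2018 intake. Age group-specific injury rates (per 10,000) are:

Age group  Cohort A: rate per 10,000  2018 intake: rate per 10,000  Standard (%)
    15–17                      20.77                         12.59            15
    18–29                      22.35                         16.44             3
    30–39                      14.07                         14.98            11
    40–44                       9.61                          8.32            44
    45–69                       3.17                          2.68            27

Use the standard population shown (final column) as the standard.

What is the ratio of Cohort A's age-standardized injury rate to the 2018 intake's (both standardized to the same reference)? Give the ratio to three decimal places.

Standard weights: 0.15, 0.03, 0.11, 0.44, 0.27.
Cohort A: 0.1500×20.77 + 0.0300×22.35 + 0.1100×14.07 + 0.4400×9.61 + 0.2700×3.17 = 10.4180 per 10,000.
The 2018 intake: 0.1500×12.59 + 0.0300×16.44 + 0.1100×14.98 + 0.4400×8.32 + 0.2700×2.68 = 8.4139 per 10,000.
Ratio = 10.4180 ÷ 8.4139 = 1.23819.

1.238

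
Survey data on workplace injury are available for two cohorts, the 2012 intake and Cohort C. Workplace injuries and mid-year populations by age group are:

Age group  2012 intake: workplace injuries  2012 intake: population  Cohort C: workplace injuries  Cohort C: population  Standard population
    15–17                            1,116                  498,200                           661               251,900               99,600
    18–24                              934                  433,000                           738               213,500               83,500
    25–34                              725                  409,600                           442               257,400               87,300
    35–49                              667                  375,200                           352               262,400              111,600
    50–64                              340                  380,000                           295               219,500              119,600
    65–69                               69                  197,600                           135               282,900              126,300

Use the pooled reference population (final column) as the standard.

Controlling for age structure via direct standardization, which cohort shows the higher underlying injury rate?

Cohort C

Age-specific rates per 10,000 for the 2012 intake: 22.40, 21.57, 17.70, 17.78, 8.95, 3.49.
For Cohort C: 26.24, 34.57, 17.17, 13.41, 13.44, 4.77.
Standard total = 627,900; weights = 0.1586, 0.1330, 0.1390, 0.1777, 0.1905, 0.2011.
The 2012 intake: 0.1586×22.40 + 0.1330×21.57 + 0.1390×17.70 + 0.1777×17.78 + 0.1905×8.95 + 0.2011×3.49 = 14.4490 per 10,000.
Cohort C: 0.1586×26.24 + 0.1330×34.57 + 0.1390×17.17 + 0.1777×13.41 + 0.1905×13.44 + 0.2011×4.77 = 17.0507 per 10,000.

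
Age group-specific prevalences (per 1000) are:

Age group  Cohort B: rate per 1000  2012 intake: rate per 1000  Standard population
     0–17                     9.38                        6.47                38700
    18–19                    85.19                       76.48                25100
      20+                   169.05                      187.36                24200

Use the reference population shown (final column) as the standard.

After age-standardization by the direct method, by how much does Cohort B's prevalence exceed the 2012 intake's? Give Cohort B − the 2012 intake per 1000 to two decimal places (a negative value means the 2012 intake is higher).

Standard total = 88000; weights = 0.4398, 0.2852, 0.2750.
Cohort B: 0.4398×9.38 + 0.2852×85.19 + 0.2750×169.05 = 74.9123 per 1000.
The 2012 intake: 0.4398×6.47 + 0.2852×76.48 + 0.2750×187.36 = 76.1835 per 1000.
Difference = 74.9123 − 76.1835 = -1.2712.

-1.27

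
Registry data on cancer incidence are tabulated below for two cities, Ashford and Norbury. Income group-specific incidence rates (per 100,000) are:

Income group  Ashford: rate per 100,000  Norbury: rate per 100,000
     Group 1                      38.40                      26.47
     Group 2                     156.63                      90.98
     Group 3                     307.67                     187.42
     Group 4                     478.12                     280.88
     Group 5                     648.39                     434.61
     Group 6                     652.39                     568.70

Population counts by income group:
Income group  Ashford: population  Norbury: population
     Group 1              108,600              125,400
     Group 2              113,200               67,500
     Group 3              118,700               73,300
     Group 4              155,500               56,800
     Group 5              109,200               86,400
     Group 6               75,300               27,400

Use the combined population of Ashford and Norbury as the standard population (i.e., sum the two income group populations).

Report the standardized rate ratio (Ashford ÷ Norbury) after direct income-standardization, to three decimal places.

1.497

Combined standard total = 1,117,300; weights = 0.2094, 0.1617, 0.1718, 0.1900, 0.1751, 0.0919.
Ashford: 0.2094×38.40 + 0.1617×156.63 + 0.1718×307.67 + 0.1900×478.12 + 0.1751×648.39 + 0.0919×652.39 = 350.5699 per 100,000.
Norbury: 0.2094×26.47 + 0.1617×90.98 + 0.1718×187.42 + 0.1900×280.88 + 0.1751×434.61 + 0.0919×568.70 = 234.1938 per 100,000.
Ratio = 350.5699 ÷ 234.1938 = 1.49692.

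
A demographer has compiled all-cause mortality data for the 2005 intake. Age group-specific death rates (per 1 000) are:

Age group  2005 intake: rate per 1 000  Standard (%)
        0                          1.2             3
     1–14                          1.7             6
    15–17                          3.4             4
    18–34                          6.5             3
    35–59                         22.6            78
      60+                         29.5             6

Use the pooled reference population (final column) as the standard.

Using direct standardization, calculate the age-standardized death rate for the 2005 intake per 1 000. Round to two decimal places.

19.87

Standard weights: 0.03, 0.06, 0.04, 0.03, 0.78, 0.06.
Standardized rate: 0.0300×1.2 + 0.0600×1.7 + 0.0400×3.4 + 0.0300×6.5 + 0.7800×22.6 + 0.0600×29.5 = 19.8670 per 1 000.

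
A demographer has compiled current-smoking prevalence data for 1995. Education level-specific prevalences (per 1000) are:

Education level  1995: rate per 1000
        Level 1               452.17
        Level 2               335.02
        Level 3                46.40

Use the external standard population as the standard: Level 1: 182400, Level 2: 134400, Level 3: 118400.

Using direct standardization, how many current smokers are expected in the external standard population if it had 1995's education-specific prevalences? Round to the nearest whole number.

132996

Expected current smokers = Σ (standard pop × education-specific rate ÷ 1000)
= 182400×452.17/1000 + 134400×335.02/1000 + 118400×46.40/1000
= 82475.81 + 45026.69 + 5493.76 = 132996.26.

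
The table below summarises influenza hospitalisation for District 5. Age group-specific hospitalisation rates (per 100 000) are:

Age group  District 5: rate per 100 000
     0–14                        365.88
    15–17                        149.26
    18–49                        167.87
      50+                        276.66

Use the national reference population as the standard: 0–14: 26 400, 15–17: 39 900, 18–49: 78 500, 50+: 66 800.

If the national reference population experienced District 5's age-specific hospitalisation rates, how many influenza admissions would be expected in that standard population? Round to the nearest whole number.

473

Expected influenza admissions = Σ (standard pop × age-specific rate ÷ 100 000)
= 26 400×365.88/100 000 + 39 900×149.26/100 000 + 78 500×167.87/100 000 + 66 800×276.66/100 000
= 96.59 + 59.55 + 131.78 + 184.81 = 472.73.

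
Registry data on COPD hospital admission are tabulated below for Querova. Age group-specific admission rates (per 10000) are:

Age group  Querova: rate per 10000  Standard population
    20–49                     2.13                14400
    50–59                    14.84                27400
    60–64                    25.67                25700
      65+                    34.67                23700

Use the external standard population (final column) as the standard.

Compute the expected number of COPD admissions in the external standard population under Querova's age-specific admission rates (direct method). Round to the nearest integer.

192

Expected COPD admissions = Σ (standard pop × age-specific rate ÷ 10000)
= 14400×2.13/10000 + 27400×14.84/10000 + 25700×25.67/10000 + 23700×34.67/10000
= 3.07 + 40.66 + 65.97 + 82.17 = 191.87.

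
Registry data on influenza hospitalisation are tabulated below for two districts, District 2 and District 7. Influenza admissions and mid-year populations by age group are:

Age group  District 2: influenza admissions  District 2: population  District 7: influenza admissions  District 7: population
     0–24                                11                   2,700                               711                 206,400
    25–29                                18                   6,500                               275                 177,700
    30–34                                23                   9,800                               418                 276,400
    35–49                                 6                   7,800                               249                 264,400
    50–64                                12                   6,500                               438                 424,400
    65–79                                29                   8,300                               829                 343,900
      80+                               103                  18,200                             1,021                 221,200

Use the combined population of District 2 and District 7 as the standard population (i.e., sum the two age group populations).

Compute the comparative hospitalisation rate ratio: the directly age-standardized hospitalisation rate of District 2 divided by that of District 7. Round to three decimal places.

Age-specific rates per 100,000 for District 2: 407.41, 276.92, 234.69, 76.92, 184.62, 349.40, 565.93.
For District 7: 344.48, 154.76, 151.23, 94.18, 103.20, 241.06, 461.57.
Combined standard total = 1,974,200; weights = 0.1059, 0.0933, 0.1450, 0.1379, 0.2183, 0.1784, 0.1213.
District 2: 0.1059×407.41 + 0.0933×276.92 + 0.1450×234.69 + 0.1379×76.92 + 0.2183×184.62 + 0.1784×349.40 + 0.1213×565.93 = 284.8745 per 100,000.
District 7: 0.1059×344.48 + 0.0933×154.76 + 0.1450×151.23 + 0.1379×94.18 + 0.2183×103.20 + 0.1784×241.06 + 0.1213×461.57 = 207.3371 per 100,000.
Ratio = 284.8745 ÷ 207.3371 = 1.37397.

1.374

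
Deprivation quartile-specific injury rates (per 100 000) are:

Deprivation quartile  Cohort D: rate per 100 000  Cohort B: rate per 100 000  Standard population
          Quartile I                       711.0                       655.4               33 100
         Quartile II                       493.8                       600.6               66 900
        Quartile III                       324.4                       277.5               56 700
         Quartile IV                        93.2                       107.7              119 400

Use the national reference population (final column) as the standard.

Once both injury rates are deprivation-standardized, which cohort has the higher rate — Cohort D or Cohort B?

Standard total = 276 100; weights = 0.1199, 0.2423, 0.2054, 0.4325.
Cohort D: 0.1199×711.0 + 0.2423×493.8 + 0.2054×324.4 + 0.4325×93.2 = 311.8105 per 100 000.
Cohort B: 0.1199×655.4 + 0.2423×600.6 + 0.2054×277.5 + 0.4325×107.7 = 327.6621 per 100 000.

Cohort B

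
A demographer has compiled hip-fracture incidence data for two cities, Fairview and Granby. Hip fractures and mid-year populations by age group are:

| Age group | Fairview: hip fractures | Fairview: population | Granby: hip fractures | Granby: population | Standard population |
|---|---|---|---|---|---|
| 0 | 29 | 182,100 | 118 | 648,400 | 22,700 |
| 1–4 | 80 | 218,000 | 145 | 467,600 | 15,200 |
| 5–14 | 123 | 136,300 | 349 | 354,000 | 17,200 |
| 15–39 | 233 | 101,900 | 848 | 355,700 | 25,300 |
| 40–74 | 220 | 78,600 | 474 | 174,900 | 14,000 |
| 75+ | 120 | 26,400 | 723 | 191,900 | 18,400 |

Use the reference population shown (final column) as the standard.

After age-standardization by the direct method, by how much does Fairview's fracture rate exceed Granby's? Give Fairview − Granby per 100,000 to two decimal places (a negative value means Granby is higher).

Age-specific rates per 100,000 for Fairview: 15.93, 36.70, 90.24, 228.66, 279.90, 454.55.
For Granby: 18.20, 31.01, 98.59, 238.40, 271.01, 376.76.
Standard total = 112,800; weights = 0.2012, 0.1348, 0.1525, 0.2243, 0.1241, 0.1631.
Fairview: 0.2012×15.93 + 0.1348×36.70 + 0.1525×90.24 + 0.2243×228.66 + 0.1241×279.90 + 0.1631×454.55 = 182.0804 per 100,000.
Granby: 0.2012×18.20 + 0.1348×31.01 + 0.1525×98.59 + 0.2243×238.40 + 0.1241×271.01 + 0.1631×376.76 = 171.4387 per 100,000.
Difference = 182.0804 − 171.4387 = 10.6416.

10.64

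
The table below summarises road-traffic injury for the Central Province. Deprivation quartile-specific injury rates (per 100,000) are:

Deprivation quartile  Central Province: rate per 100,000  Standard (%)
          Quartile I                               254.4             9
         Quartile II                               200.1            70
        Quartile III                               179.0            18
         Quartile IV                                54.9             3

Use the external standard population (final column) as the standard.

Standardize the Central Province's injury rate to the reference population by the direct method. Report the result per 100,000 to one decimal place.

196.8

Standard weights: 0.09, 0.70, 0.18, 0.03.
Standardized rate: 0.0900×254.4 + 0.7000×200.1 + 0.1800×179.0 + 0.0300×54.9 = 196.8330 per 100,000.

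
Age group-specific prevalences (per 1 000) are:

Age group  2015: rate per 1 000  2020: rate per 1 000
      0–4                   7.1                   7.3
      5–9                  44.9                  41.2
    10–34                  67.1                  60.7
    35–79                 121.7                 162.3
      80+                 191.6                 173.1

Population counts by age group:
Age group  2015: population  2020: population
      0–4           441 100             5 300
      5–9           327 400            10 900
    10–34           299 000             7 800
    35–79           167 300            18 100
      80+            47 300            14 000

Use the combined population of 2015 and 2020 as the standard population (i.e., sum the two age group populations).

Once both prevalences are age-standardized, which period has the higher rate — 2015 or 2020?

Combined standard total = 1 338 200; weights = 0.3336, 0.2528, 0.2293, 0.1385, 0.0458.
2015: 0.3336×7.1 + 0.2528×44.9 + 0.2293×67.1 + 0.1385×121.7 + 0.0458×191.6 = 54.7404 per 1 000.
2020: 0.3336×7.3 + 0.2528×41.2 + 0.2293×60.7 + 0.1385×162.3 + 0.0458×173.1 = 57.1820 per 1 000.

2020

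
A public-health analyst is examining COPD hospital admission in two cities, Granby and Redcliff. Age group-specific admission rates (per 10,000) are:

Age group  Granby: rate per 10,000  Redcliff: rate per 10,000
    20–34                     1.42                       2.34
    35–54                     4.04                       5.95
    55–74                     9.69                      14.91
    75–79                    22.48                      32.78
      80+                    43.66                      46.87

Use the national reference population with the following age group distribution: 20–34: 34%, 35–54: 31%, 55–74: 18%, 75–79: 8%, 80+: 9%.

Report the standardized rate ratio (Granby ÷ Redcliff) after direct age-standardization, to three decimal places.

0.757

Standard weights: 0.34, 0.31, 0.18, 0.08, 0.09.
Granby: 0.3400×1.42 + 0.3100×4.04 + 0.1800×9.69 + 0.0800×22.48 + 0.0900×43.66 = 9.2072 per 10,000.
Redcliff: 0.3400×2.34 + 0.3100×5.95 + 0.1800×14.91 + 0.0800×32.78 + 0.0900×46.87 = 12.1646 per 10,000.
Ratio = 9.2072 ÷ 12.1646 = 0.75688.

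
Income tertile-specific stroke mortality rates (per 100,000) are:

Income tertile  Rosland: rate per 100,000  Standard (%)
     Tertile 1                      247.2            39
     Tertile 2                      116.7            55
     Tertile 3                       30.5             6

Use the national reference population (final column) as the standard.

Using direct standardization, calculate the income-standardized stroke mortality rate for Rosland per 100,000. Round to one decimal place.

Standard weights: 0.39, 0.55, 0.06.
Standardized rate: 0.3900×247.2 + 0.5500×116.7 + 0.0600×30.5 = 162.4230 per 100,000.

162.4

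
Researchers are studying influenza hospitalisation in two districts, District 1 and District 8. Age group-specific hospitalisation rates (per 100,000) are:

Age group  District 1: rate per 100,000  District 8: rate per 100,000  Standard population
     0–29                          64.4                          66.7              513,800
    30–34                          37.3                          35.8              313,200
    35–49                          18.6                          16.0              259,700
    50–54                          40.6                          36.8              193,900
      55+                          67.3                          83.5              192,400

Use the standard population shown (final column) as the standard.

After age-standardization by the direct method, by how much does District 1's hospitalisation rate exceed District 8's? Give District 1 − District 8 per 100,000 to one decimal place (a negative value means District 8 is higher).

Standard total = 1,473,000; weights = 0.3488, 0.2126, 0.1763, 0.1316, 0.1306.
District 1: 0.3488×64.4 + 0.2126×37.3 + 0.1763×18.6 + 0.1316×40.6 + 0.1306×67.3 = 47.8088 per 100,000.
District 8: 0.3488×66.7 + 0.2126×35.8 + 0.1763×16.0 + 0.1316×36.8 + 0.1306×83.5 = 49.4495 per 100,000.
Difference = 47.8088 − 49.4495 = -1.6407.

-1.6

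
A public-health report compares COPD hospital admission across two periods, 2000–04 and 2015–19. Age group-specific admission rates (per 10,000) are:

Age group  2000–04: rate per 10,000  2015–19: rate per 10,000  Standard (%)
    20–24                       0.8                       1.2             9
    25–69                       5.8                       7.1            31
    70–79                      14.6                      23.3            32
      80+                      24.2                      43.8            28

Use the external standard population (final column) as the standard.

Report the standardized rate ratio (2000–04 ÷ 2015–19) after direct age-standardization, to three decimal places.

Standard weights: 0.09, 0.31, 0.32, 0.28.
2000–04: 0.0900×0.8 + 0.3100×5.8 + 0.3200×14.6 + 0.2800×24.2 = 13.3180 per 10,000.
2015–19: 0.0900×1.2 + 0.3100×7.1 + 0.3200×23.3 + 0.2800×43.8 = 22.0290 per 10,000.
Ratio = 13.3180 ÷ 22.0290 = 0.60457.

0.605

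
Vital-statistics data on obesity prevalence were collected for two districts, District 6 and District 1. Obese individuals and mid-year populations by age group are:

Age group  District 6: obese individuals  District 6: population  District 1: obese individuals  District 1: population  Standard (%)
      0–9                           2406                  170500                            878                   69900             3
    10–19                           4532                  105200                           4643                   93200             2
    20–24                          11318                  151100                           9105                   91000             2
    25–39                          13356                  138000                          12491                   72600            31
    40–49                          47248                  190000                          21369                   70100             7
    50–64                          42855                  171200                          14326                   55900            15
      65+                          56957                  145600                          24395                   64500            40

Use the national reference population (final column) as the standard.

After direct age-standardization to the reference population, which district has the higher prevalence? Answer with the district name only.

District 1

Age-specific rates per 1000 for District 6: 14.111, 43.080, 74.904, 96.783, 248.674, 250.321, 391.188.
For District 1: 12.561, 49.818, 100.055, 172.052, 304.836, 256.279, 378.217.
Standard weights: 0.03, 0.02, 0.02, 0.31, 0.07, 0.15, 0.40.
District 6: 0.0300×14.111 + 0.0200×43.080 + 0.0200×74.904 + 0.3100×96.783 + 0.0700×248.674 + 0.1500×250.321 + 0.4000×391.188 = 244.2163 per 1000.
District 1: 0.0300×12.561 + 0.0200×49.818 + 0.0200×100.055 + 0.3100×172.052 + 0.0700×304.836 + 0.1500×256.279 + 0.4000×378.217 = 267.7777 per 1000.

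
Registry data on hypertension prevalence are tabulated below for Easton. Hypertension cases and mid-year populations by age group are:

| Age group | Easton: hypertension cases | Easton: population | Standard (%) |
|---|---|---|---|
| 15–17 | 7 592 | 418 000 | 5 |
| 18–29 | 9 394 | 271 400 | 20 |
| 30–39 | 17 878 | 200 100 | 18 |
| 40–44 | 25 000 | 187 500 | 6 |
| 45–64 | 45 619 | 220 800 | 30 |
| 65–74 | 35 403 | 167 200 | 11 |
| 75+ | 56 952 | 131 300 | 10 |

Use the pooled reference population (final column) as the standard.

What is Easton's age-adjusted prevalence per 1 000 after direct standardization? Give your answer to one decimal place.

Age-specific rates per 1 000 for Easton: 18.163, 34.613, 89.345, 133.333, 206.608, 211.740, 433.755.
Standard weights: 0.05, 0.20, 0.18, 0.06, 0.30, 0.11, 0.10.
Standardized rate: 0.0500×18.163 + 0.2000×34.613 + 0.1800×89.345 + 0.0600×133.333 + 0.3000×206.608 + 0.1100×211.740 + 0.1000×433.755 = 160.5622 per 1 000.

160.6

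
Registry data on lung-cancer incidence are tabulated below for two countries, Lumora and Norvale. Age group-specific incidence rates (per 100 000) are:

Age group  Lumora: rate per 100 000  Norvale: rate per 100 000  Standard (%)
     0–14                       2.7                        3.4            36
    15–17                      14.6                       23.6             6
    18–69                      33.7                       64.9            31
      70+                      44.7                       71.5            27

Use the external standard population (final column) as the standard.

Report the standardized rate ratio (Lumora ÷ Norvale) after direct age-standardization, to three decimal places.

0.579

Standard weights: 0.36, 0.06, 0.31, 0.27.
Lumora: 0.3600×2.7 + 0.0600×14.6 + 0.3100×33.7 + 0.2700×44.7 = 24.3640 per 100 000.
Norvale: 0.3600×3.4 + 0.0600×23.6 + 0.3100×64.9 + 0.2700×71.5 = 42.0640 per 100 000.
Ratio = 24.3640 ÷ 42.0640 = 0.57921.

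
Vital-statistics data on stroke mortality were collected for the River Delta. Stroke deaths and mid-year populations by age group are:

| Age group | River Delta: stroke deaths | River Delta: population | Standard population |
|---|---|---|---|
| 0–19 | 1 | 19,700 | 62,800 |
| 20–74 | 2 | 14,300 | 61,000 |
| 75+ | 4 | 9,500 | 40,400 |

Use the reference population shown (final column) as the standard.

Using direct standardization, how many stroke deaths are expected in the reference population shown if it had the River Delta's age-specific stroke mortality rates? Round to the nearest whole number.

29

Age-specific rates per 100,000 for the River Delta: 5.08, 13.99, 42.11.
Expected stroke deaths = Σ (standard pop × age-specific rate ÷ 100,000)
= 62,800×5.08/100,000 + 61,000×13.99/100,000 + 40,400×42.11/100,000
= 3.19 + 8.53 + 17.01 = 28.73.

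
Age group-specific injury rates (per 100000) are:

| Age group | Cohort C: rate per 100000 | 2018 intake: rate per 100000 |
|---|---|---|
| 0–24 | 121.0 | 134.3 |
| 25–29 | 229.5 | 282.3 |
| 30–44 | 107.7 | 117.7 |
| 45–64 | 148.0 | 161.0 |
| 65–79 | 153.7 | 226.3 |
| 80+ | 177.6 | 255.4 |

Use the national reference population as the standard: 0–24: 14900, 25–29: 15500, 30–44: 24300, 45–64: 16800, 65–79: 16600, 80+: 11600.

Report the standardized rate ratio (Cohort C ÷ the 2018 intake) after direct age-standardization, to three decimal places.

0.808

Standard total = 99700; weights = 0.1494, 0.1555, 0.2437, 0.1685, 0.1665, 0.1163.
Cohort C: 0.1494×121.0 + 0.1555×229.5 + 0.2437×107.7 + 0.1685×148.0 + 0.1665×153.7 + 0.1163×177.6 = 151.2060 per 100000.
The 2018 intake: 0.1494×134.3 + 0.1555×282.3 + 0.2437×117.7 + 0.1685×161.0 + 0.1665×226.3 + 0.1163×255.4 = 187.1700 per 100000.
Ratio = 151.2060 ÷ 187.1700 = 0.80785.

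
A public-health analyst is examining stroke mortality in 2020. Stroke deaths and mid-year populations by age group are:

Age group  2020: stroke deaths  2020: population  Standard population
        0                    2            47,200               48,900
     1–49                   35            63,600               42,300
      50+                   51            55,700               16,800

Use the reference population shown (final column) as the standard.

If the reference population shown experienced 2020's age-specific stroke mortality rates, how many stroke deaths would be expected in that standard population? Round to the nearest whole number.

41

Age-specific rates per 100,000 for 2020: 4.24, 55.03, 91.56.
Expected stroke deaths = Σ (standard pop × age-specific rate ÷ 100,000)
= 48,900×4.24/100,000 + 42,300×55.03/100,000 + 16,800×91.56/100,000
= 2.07 + 23.28 + 15.38 = 40.73.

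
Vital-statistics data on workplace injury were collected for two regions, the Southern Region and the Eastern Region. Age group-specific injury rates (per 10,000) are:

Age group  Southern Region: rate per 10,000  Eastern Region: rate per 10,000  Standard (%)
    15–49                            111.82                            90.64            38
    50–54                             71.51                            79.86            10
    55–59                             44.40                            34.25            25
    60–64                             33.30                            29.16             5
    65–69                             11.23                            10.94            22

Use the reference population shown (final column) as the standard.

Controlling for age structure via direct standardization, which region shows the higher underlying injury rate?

Southern Region

Standard weights: 0.38, 0.10, 0.25, 0.05, 0.22.
The Southern Region: 0.3800×111.82 + 0.1000×71.51 + 0.2500×44.40 + 0.0500×33.30 + 0.2200×11.23 = 64.8782 per 10,000.
The Eastern Region: 0.3800×90.64 + 0.1000×79.86 + 0.2500×34.25 + 0.0500×29.16 + 0.2200×10.94 = 54.8565 per 10,000.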